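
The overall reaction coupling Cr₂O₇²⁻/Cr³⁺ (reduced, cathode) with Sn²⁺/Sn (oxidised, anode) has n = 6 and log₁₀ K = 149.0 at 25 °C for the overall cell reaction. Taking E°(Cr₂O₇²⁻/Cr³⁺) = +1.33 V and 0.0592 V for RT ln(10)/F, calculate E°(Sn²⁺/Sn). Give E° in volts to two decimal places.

E°cell = (0.0592/n)·log K = (0.0592/6)(149.0) = +1.470 V.
Since Cr₂O₇²⁻/Cr³⁺ is the cathode and Sn²⁺/Sn the anode, E°cell = E°(Cr₂O₇²⁻/Cr³⁺) − E°(Sn²⁺/Sn).
So E°(Sn²⁺/Sn) = E°(Cr₂O₇²⁻/Cr³⁺) − E°cell = (+1.33) − (+1.470) = -0.14 V.

-0.14 V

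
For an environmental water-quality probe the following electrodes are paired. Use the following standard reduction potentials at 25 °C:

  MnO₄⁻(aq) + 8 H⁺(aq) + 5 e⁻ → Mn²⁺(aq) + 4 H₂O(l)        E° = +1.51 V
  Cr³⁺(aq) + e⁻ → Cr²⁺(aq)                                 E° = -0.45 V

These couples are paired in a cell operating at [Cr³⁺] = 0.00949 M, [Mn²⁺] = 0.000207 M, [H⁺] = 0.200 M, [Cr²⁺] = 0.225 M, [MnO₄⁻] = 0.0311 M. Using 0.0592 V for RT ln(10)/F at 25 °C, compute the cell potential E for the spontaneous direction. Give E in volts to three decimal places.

MnO₄⁻/Mn²⁺ is the cathode (higher E°), Cr³⁺/Cr²⁺ the anode: E°cell = +1.51 − (-0.45) = +1.96 V, n = 5.
Overall: MnO₄⁻(aq) + 8 H⁺(aq) + 5 Cr²⁺(aq) → Mn²⁺(aq) + 4 H₂O(l) + 5 Cr³⁺(aq)
Q = [Mn²⁺]·[Cr³⁺]^5 / ([MnO₄⁻]·[H⁺]^8·[Cr²⁺]^5); log Q = -3.460.
E = E° − (0.0592/n) log Q = +1.96 − (0.0592/5)(-3.460) = +2.001 V.

+2.001 V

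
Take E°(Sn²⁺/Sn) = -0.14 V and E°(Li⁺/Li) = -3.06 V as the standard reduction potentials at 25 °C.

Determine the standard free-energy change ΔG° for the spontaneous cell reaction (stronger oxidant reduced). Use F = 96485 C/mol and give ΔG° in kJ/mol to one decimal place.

-563.5 kJ/mol

Sn²⁺/Sn (E° = -0.14 V) is the cathode; Li⁺/Li (E° = -3.06 V) is the anode, so E°cell = +2.92 V.
Balancing electrons gives n = 2 (lcm of 2 and 1).
ΔG° = −nFE° = −(2)(96485)(+2.92) = -563,472 J = -563.5 kJ/mol.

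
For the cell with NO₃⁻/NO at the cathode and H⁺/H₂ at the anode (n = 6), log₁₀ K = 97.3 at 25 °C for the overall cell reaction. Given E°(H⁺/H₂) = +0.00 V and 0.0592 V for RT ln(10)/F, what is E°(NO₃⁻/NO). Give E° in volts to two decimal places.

+0.96 V

E°cell = (0.0592/n)·log K = (0.0592/6)(97.3) = +0.960 V.
Since NO₃⁻/NO is the cathode and H⁺/H₂ the anode, E°cell = E°(NO₃⁻/NO) − E°(H⁺/H₂).
So E°(NO₃⁻/NO) = E°cell + E°(H⁺/H₂) = +0.960 + (+0.00) = +0.96 V.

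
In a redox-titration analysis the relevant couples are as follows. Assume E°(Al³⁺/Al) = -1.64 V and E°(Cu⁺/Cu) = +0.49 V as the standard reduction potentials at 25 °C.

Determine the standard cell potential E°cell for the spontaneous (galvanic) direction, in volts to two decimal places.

The Cu⁺/Cu couple has the higher reduction potential, so it is the cathode; Al³⁺/Al is oxidised at the anode.
E°cell = E°(cathode) − E°(anode) = (+0.49) − (-1.64) = +2.13 V.

+2.13 V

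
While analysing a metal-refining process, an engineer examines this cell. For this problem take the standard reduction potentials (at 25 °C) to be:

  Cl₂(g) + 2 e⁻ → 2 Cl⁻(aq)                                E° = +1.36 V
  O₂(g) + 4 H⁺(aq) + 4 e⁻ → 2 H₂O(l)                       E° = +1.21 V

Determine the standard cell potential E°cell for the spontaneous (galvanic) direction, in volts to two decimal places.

The Cl₂/Cl⁻ couple has the higher reduction potential, so it is the cathode; O₂/H₂O is oxidised at the anode.
E°cell = E°(cathode) − E°(anode) = (+1.36) − (+1.21) = +0.15 V.

+0.15 V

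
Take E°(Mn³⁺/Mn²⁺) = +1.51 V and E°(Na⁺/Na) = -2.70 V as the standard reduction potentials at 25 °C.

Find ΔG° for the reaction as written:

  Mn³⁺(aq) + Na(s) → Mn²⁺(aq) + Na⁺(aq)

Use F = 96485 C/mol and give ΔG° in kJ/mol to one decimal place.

As written, Mn³⁺/Mn²⁺ is reduced (cathode) and Na⁺/Na is oxidised (anode), so E°cell = (+1.51) − (-2.70) = +4.21 V.
Balancing electrons gives n = 1.
ΔG° = −nFE° = −(1)(96485)(+4.21) = -406,202 J = -406.2 kJ/mol.

-406.2 kJ/mol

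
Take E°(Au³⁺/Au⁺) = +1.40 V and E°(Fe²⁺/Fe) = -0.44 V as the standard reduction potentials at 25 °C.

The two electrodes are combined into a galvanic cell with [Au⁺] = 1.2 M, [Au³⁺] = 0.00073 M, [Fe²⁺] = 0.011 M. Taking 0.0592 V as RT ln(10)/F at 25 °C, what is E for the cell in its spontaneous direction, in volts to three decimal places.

Au³⁺/Au⁺ is the cathode (higher E°), Fe²⁺/Fe the anode: E°cell = +1.40 − (-0.44) = +1.84 V, n = 2.
Overall: Au³⁺(aq) + Fe(s) → Au⁺(aq) + Fe²⁺(aq)
Q = [Au⁺]·[Fe²⁺] / ([Au³⁺]); log Q = 1.257.
E = E° − (0.0592/n) log Q = +1.84 − (0.0592/2)(1.257) = +1.803 V.

+1.803 V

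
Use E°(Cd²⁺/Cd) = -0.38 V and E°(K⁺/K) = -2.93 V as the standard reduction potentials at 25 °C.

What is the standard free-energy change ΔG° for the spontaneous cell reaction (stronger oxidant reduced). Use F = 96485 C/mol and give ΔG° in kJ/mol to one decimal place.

-492.1 kJ/mol

Cd²⁺/Cd (E° = -0.38 V) is the cathode; K⁺/K (E° = -2.93 V) is the anode, so E°cell = +2.55 V.
Balancing electrons gives n = 2 (lcm of 2 and 1).
ΔG° = −nFE° = −(2)(96485)(+2.55) = -492,073 J = -492.1 kJ/mol.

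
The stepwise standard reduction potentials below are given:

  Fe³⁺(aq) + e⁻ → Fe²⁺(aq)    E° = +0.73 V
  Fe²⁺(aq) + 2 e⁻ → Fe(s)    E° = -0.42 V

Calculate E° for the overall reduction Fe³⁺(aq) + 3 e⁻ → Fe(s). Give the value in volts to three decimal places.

Since ΔG° = −nFE° is additive over sequential reductions, n₃E°₃ = n₁E°₁ + n₂E°₂.
E°₃ = (1×+0.73 + 2×-0.42) / 3 = (-0.110) / 3 = -0.037 V.

-0.037 V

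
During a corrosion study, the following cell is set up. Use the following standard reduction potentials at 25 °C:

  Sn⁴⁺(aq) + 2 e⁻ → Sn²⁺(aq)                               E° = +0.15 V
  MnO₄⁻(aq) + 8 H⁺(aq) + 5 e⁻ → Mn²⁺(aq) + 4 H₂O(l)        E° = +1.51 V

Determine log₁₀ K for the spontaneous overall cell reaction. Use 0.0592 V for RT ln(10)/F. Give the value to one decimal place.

229.7

Cathode: MnO₄⁻/Mn²⁺; anode: Sn⁴⁺/Sn²⁺. E°cell = +1.36 V, n = 10.
log K = nE°cell / 0.0592 = (10)(+1.36) / 0.0592 = 229.7.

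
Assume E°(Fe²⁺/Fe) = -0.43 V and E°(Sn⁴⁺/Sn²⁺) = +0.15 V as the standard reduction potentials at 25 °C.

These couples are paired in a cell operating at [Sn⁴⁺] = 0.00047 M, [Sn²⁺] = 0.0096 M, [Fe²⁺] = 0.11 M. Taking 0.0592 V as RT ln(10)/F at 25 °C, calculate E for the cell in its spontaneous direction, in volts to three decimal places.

Sn⁴⁺/Sn²⁺ is the cathode (higher E°), Fe²⁺/Fe the anode: E°cell = +0.15 − (-0.43) = +0.58 V, n = 2.
Overall: Sn⁴⁺(aq) + Fe(s) → Sn²⁺(aq) + Fe²⁺(aq)
Q = [Sn²⁺]·[Fe²⁺] / ([Sn⁴⁺]); log Q = 0.352.
E = E° − (0.0592/n) log Q = +0.58 − (0.0592/2)(0.352) = +0.570 V.

+0.570 V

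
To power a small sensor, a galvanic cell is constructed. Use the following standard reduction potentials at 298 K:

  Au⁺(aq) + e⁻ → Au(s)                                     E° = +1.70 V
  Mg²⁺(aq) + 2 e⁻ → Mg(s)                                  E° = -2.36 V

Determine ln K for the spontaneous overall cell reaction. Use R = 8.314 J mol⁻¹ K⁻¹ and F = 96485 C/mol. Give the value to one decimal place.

316.2

Cathode: Au⁺/Au; anode: Mg²⁺/Mg. E°cell = (+1.70) − (-2.36) = +4.06 V, with n = 2.
ΔG° = −nFE° = −RT ln K, so ln K = nFE°/(RT) = (2)(96485)(+4.06) / ((8.314)(298)) = 316.220.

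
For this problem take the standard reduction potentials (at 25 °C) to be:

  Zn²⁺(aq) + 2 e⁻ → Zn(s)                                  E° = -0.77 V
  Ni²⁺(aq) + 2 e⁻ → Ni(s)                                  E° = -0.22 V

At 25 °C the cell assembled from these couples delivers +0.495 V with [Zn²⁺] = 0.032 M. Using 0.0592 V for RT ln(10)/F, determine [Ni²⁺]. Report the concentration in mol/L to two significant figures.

0.00044 M

Ni²⁺/Ni is the cathode, Zn²⁺/Zn the anode: E°cell = +0.55 V, n = 2.
Overall reaction: Ni²⁺(aq) + Zn(s) → Ni(s) + Zn²⁺(aq); Q = [Zn²⁺]^1/[Ni²⁺]^1.
From E = E° − (0.0592/n) log Q: log Q = (E° − E)·n/0.0592 = (+0.55 − (+0.495))·2/0.0592 = 1.8581.
So 1·log[Ni²⁺] = 1·log(0.032) − log Q = -1.4949 − (1.8581) = -3.3530; [Ni²⁺] = 10^(-3.3530) ≈ 0.00044 M.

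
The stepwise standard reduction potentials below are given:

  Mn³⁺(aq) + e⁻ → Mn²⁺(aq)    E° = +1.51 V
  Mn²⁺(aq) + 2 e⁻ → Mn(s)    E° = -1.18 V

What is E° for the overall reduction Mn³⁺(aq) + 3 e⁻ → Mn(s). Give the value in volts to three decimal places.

Since ΔG° = −nFE° is additive over sequential reductions, n₃E°₃ = n₁E°₁ + n₂E°₂.
E°₃ = (1×+1.51 + 2×-1.18) / 3 = (-0.850) / 3 = -0.283 V.

-0.283 V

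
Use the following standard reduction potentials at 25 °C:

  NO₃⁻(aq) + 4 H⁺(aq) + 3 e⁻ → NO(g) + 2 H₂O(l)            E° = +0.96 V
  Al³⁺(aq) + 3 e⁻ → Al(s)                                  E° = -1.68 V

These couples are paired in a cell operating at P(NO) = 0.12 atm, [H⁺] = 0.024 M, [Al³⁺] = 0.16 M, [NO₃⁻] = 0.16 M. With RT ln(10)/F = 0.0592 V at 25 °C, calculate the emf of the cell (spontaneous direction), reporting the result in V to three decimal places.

+2.530 V

NO₃⁻/NO is the cathode (higher E°), Al³⁺/Al the anode: E°cell = +0.96 − (-1.68) = +2.64 V, n = 3.
Overall: NO₃⁻(aq) + 4 H⁺(aq) + Al(s) → NO(g) + 2 H₂O(l) + Al³⁺(aq)
Q = P(NO)·[Al³⁺] / ([NO₃⁻]·[H⁺]^4); log Q = 5.558.
E = E° − (0.0592/n) log Q = +2.64 − (0.0592/3)(5.558) = +2.530 V.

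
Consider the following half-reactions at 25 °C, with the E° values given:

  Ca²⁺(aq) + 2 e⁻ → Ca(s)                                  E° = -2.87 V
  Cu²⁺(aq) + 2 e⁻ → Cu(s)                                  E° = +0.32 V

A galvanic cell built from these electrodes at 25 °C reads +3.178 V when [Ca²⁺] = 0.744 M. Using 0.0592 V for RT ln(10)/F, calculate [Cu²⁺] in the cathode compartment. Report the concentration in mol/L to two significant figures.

0.29 M

Cu²⁺/Cu is the cathode, Ca²⁺/Ca the anode: E°cell = +3.19 V, n = 2.
Overall reaction: Cu²⁺(aq) + Ca(s) → Cu(s) + Ca²⁺(aq); Q = [Ca²⁺]^1/[Cu²⁺]^1.
From E = E° − (0.0592/n) log Q: log Q = (E° − E)·n/0.0592 = (+3.19 − (+3.178))·2/0.0592 = 0.4054.
So 1·log[Cu²⁺] = 1·log(0.744) − log Q = -0.1284 − (0.4054) = -0.5338; [Cu²⁺] = 10^(-0.5338) ≈ 0.29 M.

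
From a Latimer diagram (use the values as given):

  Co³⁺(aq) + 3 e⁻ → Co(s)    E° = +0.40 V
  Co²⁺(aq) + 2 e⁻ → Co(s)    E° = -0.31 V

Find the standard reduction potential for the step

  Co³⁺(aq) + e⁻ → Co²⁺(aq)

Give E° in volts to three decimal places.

Sequential free energies add, so n₃E°₃ = n₁E°₁ + n₂E°₂.
With n₃ = 3, and the known step contributing 2×(-0.31) V, the unknown satisfies 1·E° = 3×(+0.40) − 2×(-0.31) = +1.820.
E° = +1.820 / 1 = +1.820 V.

+1.820 V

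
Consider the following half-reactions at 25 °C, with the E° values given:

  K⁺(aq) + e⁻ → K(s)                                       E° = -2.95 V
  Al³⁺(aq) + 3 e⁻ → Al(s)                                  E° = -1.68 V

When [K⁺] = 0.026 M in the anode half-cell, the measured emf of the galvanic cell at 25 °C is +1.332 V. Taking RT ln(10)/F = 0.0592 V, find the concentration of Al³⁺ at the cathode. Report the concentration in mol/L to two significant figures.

Al³⁺/Al is the cathode, K⁺/K the anode: E°cell = +1.27 V, n = 3.
Overall reaction: Al³⁺(aq) + 3 K(s) → Al(s) + 3 K⁺(aq); Q = [K⁺]^3/[Al³⁺]^1.
From E = E° − (0.0592/n) log Q: log Q = (E° − E)·n/0.0592 = (+1.27 − (+1.332))·3/0.0592 = -3.1419.
So 1·log[Al³⁺] = 3·log(0.026) − log Q = -4.7551 − (-3.1419) = -1.6132; [Al³⁺] = 10^(-1.6132) ≈ 0.024 M.

0.024 M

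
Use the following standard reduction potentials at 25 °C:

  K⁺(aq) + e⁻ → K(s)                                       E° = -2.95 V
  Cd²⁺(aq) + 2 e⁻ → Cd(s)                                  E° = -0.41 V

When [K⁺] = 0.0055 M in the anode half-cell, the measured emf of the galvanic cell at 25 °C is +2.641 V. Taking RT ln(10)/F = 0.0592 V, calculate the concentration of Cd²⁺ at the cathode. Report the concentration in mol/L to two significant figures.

0.078 M

Cd²⁺/Cd is the cathode, K⁺/K the anode: E°cell = +2.54 V, n = 2.
Overall reaction: Cd²⁺(aq) + 2 K(s) → Cd(s) + 2 K⁺(aq); Q = [K⁺]^2/[Cd²⁺]^1.
From E = E° − (0.0592/n) log Q: log Q = (E° − E)·n/0.0592 = (+2.54 − (+2.641))·2/0.0592 = -3.4122.
So 1·log[Cd²⁺] = 2·log(0.0055) − log Q = -4.5193 − (-3.4122) = -1.1071; [Cd²⁺] = 10^(-1.1071) ≈ 0.078 M.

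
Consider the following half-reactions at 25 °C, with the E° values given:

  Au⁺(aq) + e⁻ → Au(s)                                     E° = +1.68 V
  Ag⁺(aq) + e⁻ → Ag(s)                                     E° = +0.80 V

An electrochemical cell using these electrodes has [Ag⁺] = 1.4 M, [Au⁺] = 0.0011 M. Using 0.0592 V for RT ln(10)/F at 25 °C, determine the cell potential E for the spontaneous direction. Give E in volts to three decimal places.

Au⁺/Au is the cathode (higher E°), Ag⁺/Ag the anode: E°cell = +1.68 − (+0.80) = +0.88 V, n = 1.
Overall: Au⁺(aq) + Ag(s) → Au(s) + Ag⁺(aq)
Q = [Ag⁺] / ([Au⁺]); log Q = 3.105.
E = E° − (0.0592/n) log Q = +0.88 − (0.0592/1)(3.105) = +0.696 V.

+0.696 V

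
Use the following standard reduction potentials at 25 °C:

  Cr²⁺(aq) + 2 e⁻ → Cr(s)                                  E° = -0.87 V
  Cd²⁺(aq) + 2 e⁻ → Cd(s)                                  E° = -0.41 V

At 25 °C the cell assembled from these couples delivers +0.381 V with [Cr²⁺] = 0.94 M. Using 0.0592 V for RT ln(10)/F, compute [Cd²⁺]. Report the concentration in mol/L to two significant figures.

0.0020 M

Cd²⁺/Cd is the cathode, Cr²⁺/Cr the anode: E°cell = +0.46 V, n = 2.
Overall reaction: Cd²⁺(aq) + Cr(s) → Cd(s) + Cr²⁺(aq); Q = [Cr²⁺]^1/[Cd²⁺]^1.
From E = E° − (0.0592/n) log Q: log Q = (E° − E)·n/0.0592 = (+0.46 − (+0.381))·2/0.0592 = 2.6689.
So 1·log[Cd²⁺] = 1·log(0.94) − log Q = -0.0269 − (2.6689) = -2.6958; [Cd²⁺] = 10^(-2.6958) ≈ 0.0020 M.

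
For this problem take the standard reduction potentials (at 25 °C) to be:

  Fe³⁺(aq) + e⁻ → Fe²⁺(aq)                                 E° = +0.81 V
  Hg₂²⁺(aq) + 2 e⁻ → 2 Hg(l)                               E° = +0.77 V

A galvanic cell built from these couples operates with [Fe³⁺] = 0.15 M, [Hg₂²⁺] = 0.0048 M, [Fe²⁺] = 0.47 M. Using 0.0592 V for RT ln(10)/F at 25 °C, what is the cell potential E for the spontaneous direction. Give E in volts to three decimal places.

Fe³⁺/Fe²⁺ is the cathode (higher E°), Hg₂²⁺/Hg the anode: E°cell = +0.81 − (+0.77) = +0.04 V, n = 2.
Overall: 2 Fe³⁺(aq) + 2 Hg(l) → 2 Fe²⁺(aq) + Hg₂²⁺(aq)
Q = [Fe²⁺]^2·[Hg₂²⁺] / ([Fe³⁺]^2); log Q = -1.327.
E = E° − (0.0592/n) log Q = +0.04 − (0.0592/2)(-1.327) = +0.079 V.

+0.079 V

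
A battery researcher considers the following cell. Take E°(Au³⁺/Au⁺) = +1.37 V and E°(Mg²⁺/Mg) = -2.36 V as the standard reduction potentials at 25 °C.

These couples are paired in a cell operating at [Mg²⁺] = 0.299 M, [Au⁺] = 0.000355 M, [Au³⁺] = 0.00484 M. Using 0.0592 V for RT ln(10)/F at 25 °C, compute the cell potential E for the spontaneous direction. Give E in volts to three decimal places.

Au³⁺/Au⁺ is the cathode (higher E°), Mg²⁺/Mg the anode: E°cell = +1.37 − (-2.36) = +3.73 V, n = 2.
Overall: Au³⁺(aq) + Mg(s) → Au⁺(aq) + Mg²⁺(aq)
Q = [Au⁺]·[Mg²⁺] / ([Au³⁺]); log Q = -1.659.
E = E° − (0.0592/n) log Q = +3.73 − (0.0592/2)(-1.659) = +3.779 V.

+3.779 V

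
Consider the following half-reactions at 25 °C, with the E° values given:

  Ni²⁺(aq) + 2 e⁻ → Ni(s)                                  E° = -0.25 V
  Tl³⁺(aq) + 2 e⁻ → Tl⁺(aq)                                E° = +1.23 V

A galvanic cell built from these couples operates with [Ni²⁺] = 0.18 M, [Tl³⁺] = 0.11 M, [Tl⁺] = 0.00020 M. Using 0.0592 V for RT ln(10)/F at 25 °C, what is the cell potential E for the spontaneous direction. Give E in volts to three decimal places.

+1.583 V

Tl³⁺/Tl⁺ is the cathode (higher E°), Ni²⁺/Ni the anode: E°cell = +1.23 − (-0.25) = +1.48 V, n = 2.
Overall: Tl³⁺(aq) + Ni(s) → Tl⁺(aq) + Ni²⁺(aq)
Q = [Tl⁺]·[Ni²⁺] / ([Tl³⁺]); log Q = -3.485.
E = E° − (0.0592/n) log Q = +1.48 − (0.0592/2)(-3.485) = +1.583 V.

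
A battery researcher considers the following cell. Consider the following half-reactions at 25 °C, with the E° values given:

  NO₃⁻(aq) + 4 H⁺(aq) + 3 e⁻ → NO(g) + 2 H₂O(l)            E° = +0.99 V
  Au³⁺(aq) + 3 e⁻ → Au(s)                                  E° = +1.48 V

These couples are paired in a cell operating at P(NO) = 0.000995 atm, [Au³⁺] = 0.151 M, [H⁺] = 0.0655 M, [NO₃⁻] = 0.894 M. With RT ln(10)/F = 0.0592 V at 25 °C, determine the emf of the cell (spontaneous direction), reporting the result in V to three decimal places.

+0.509 V

Au³⁺/Au is the cathode (higher E°), NO₃⁻/NO the anode: E°cell = +1.48 − (+0.99) = +0.49 V, n = 3.
Overall: Au³⁺(aq) + NO(g) + 2 H₂O(l) → Au(s) + NO₃⁻(aq) + 4 H⁺(aq)
Q = [NO₃⁻]·[H⁺]^4 / ([Au³⁺]·P(NO)); log Q = -0.960.
E = E° − (0.0592/n) log Q = +0.49 − (0.0592/3)(-0.960) = +0.509 V.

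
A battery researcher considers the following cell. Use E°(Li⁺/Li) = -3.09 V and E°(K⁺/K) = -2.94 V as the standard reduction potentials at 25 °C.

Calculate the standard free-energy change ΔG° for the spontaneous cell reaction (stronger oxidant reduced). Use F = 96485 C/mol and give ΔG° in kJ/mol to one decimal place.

K⁺/K (E° = -2.94 V) is the cathode; Li⁺/Li (E° = -3.09 V) is the anode, so E°cell = +0.15 V.
Balancing electrons gives n = 1 (lcm of 1 and 1).
ΔG° = −nFE° = −(1)(96485)(+0.15) = -14,473 J = -14.5 kJ/mol.

-14.5 kJ/mol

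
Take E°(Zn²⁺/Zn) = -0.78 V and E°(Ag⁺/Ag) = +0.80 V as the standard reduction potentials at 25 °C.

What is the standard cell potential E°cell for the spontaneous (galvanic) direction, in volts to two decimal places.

The Ag⁺/Ag couple has the higher reduction potential, so it is the cathode; Zn²⁺/Zn is oxidised at the anode.
E°cell = E°(cathode) − E°(anode) = (+0.80) − (-0.78) = +1.58 V.
Since E°cell > 0, the reaction is spontaneous under standard conditions.

+1.58 V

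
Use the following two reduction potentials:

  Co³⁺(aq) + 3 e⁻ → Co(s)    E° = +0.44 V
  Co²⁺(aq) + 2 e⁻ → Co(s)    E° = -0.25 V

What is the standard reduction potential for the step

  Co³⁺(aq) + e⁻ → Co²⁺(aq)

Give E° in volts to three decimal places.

Sequential free energies add, so n₃E°₃ = n₁E°₁ + n₂E°₂.
With n₃ = 3, and the known step contributing 2×(-0.25) V, the unknown satisfies 1·E° = 3×(+0.44) − 2×(-0.25) = +1.820.
E° = +1.820 / 1 = +1.820 V.

+1.820 V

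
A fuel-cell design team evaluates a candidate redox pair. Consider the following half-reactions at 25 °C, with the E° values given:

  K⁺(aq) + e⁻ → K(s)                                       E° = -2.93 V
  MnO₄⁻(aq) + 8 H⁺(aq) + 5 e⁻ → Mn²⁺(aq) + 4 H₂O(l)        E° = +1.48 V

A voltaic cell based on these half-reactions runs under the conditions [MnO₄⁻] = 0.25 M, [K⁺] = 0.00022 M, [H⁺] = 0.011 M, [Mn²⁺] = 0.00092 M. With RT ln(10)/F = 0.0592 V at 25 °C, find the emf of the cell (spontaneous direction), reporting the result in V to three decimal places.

+4.470 V

MnO₄⁻/Mn²⁺ is the cathode (higher E°), K⁺/K the anode: E°cell = +1.48 − (-2.93) = +4.41 V, n = 5.
Overall: MnO₄⁻(aq) + 8 H⁺(aq) + 5 K(s) → Mn²⁺(aq) + 4 H₂O(l) + 5 K⁺(aq)
Q = [Mn²⁺]·[K⁺]^5 / ([MnO₄⁻]·[H⁺]^8); log Q = -5.053.
E = E° − (0.0592/n) log Q = +4.41 − (0.0592/5)(-5.053) = +4.470 V.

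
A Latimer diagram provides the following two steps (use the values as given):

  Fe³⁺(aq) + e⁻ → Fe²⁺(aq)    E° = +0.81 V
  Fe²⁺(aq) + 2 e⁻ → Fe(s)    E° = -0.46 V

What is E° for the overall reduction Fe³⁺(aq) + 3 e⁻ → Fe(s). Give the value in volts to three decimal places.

-0.037 V

Since ΔG° = −nFE° is additive over sequential reductions, n₃E°₃ = n₁E°₁ + n₂E°₂.
E°₃ = (1×+0.81 + 2×-0.46) / 3 = (-0.110) / 3 = -0.037 V.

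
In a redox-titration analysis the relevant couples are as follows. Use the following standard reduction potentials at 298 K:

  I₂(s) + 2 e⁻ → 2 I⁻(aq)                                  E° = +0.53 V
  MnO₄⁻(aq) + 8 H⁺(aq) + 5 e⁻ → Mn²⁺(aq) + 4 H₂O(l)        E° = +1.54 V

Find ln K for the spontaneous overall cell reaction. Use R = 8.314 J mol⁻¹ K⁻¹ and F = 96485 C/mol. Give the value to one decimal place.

Cathode: MnO₄⁻/Mn²⁺; anode: I₂/I⁻. E°cell = (+1.54) − (+0.53) = +1.01 V, with n = 10.
ΔG° = −nFE° = −RT ln K, so ln K = nFE°/(RT) = (10)(96485)(+1.01) / ((8.314)(298)) = 393.328.

393.3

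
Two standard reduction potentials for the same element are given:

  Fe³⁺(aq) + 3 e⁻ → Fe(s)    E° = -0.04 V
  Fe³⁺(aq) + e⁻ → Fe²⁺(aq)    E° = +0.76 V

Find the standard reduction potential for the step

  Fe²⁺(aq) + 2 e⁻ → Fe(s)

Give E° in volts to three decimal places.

-0.440 V

Sequential free energies add, so n₃E°₃ = n₁E°₁ + n₂E°₂.
With n₃ = 3, and the known step contributing 1×(+0.76) V, the unknown satisfies 2·E° = 3×(-0.04) − 1×(+0.76) = -0.880.
E° = -0.880 / 2 = -0.440 V.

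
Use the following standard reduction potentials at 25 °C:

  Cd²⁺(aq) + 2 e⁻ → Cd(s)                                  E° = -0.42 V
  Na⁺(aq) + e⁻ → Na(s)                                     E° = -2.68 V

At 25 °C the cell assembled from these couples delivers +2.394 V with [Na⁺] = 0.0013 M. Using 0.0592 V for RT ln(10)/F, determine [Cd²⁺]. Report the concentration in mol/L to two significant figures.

Cd²⁺/Cd is the cathode, Na⁺/Na the anode: E°cell = +2.26 V, n = 2.
Overall reaction: Cd²⁺(aq) + 2 Na(s) → Cd(s) + 2 Na⁺(aq); Q = [Na⁺]^2/[Cd²⁺]^1.
From E = E° − (0.0592/n) log Q: log Q = (E° − E)·n/0.0592 = (+2.26 − (+2.394))·2/0.0592 = -4.5270.
So 1·log[Cd²⁺] = 2·log(0.0013) − log Q = -5.7721 − (-4.5270) = -1.2451; [Cd²⁺] = 10^(-1.2451) ≈ 0.057 M.

0.057 M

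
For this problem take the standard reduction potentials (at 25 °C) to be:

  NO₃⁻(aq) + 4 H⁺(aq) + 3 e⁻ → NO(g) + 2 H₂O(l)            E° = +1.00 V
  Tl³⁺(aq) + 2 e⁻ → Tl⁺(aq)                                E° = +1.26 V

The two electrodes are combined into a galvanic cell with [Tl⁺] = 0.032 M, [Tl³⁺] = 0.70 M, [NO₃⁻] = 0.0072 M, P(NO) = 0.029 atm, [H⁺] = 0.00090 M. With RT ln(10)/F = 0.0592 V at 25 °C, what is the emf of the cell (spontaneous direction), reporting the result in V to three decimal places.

Tl³⁺/Tl⁺ is the cathode (higher E°), NO₃⁻/NO the anode: E°cell = +1.26 − (+1.00) = +0.26 V, n = 6.
Overall: 3 Tl³⁺(aq) + 2 NO(g) + 4 H₂O(l) → 3 Tl⁺(aq) + 2 NO₃⁻(aq) + 8 H⁺(aq)
Q = [Tl⁺]^3·[NO₃⁻]^2·[H⁺]^8 / ([Tl³⁺]^3·P(NO)^2); log Q = -29.596.
E = E° − (0.0592/n) log Q = +0.26 − (0.0592/6)(-29.596) = +0.552 V.

+0.552 V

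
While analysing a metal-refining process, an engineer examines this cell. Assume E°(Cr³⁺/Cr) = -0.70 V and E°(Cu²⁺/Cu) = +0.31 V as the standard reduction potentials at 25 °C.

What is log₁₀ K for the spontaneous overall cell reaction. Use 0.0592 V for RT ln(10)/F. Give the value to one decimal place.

102.4

Cathode: Cu²⁺/Cu; anode: Cr³⁺/Cr. E°cell = +1.01 V, n = 6.
log K = nE°cell / 0.0592 = (6)(+1.01) / 0.0592 = 102.4.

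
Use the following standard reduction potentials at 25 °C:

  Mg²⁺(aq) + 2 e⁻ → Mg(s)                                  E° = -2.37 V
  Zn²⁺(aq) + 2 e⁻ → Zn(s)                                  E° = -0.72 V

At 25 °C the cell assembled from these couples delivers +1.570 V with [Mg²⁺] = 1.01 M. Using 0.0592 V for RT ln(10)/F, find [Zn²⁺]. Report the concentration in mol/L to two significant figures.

0.0020 M

Zn²⁺/Zn is the cathode, Mg²⁺/Mg the anode: E°cell = +1.65 V, n = 2.
Overall reaction: Zn²⁺(aq) + Mg(s) → Zn(s) + Mg²⁺(aq); Q = [Mg²⁺]^1/[Zn²⁺]^1.
From E = E° − (0.0592/n) log Q: log Q = (E° − E)·n/0.0592 = (+1.65 − (+1.570))·2/0.0592 = 2.7027.
So 1·log[Zn²⁺] = 1·log(1.01) − log Q = 0.0043 − (2.7027) = -2.6984; [Zn²⁺] = 10^(-2.6984) ≈ 0.0020 M.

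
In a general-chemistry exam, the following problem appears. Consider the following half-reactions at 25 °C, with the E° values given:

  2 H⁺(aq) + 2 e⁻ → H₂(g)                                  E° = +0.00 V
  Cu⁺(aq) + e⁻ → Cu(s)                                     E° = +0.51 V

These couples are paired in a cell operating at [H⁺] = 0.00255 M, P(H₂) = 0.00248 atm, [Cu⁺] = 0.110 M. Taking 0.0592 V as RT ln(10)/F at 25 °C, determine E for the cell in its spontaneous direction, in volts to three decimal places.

+0.530 V

Cu⁺/Cu is the cathode (higher E°), H⁺/H₂ the anode: E°cell = +0.51 − (+0.00) = +0.51 V, n = 2.
Overall: 2 Cu⁺(aq) + H₂(g) → 2 Cu(s) + 2 H⁺(aq)
Q = [H⁺]^2 / ([Cu⁺]^2·P(H₂)); log Q = -0.664.
E = E° − (0.0592/n) log Q = +0.51 − (0.0592/2)(-0.664) = +0.530 V.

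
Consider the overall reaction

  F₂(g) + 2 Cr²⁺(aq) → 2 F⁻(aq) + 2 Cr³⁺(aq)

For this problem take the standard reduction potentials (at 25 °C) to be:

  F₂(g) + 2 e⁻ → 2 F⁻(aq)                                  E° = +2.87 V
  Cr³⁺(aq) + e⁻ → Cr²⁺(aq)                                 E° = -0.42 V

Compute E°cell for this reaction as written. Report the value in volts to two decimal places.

+3.29 V

The F₂/F⁻ couple has the higher reduction potential, so it is the cathode; Cr³⁺/Cr²⁺ is oxidised at the anode.
E°cell = E°(cathode) − E°(anode) = (+2.87) − (-0.42) = +3.29 V.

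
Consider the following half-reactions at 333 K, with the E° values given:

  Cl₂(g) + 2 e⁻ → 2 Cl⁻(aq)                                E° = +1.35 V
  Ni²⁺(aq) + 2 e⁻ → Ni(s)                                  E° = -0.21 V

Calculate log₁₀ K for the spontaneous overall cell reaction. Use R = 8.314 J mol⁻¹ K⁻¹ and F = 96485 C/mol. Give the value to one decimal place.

47.2

Cathode: Cl₂/Cl⁻; anode: Ni²⁺/Ni. E°cell = (+1.35) − (-0.21) = +1.56 V, with n = 2.
ΔG° = −nFE° = −RT ln K, so ln K = nFE°/(RT) = (2)(96485)(+1.56) / ((8.314)(333)) = 108.733.
log₁₀ K = 108.733 / ln 10 = 47.2.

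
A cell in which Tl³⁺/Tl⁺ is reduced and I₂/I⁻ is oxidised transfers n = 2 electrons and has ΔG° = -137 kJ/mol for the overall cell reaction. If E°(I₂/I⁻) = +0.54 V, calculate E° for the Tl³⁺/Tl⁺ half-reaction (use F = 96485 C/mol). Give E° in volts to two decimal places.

+1.25 V

E°cell = −ΔG°/(nF) = −(-137×10³)/((2)(96485)) = +0.710 V.
Since Tl³⁺/Tl⁺ is the cathode and I₂/I⁻ the anode, E°cell = E°(Tl³⁺/Tl⁺) − E°(I₂/I⁻).
So E°(Tl³⁺/Tl⁺) = E°cell + E°(I₂/I⁻) = +0.710 + (+0.54) = +1.25 V.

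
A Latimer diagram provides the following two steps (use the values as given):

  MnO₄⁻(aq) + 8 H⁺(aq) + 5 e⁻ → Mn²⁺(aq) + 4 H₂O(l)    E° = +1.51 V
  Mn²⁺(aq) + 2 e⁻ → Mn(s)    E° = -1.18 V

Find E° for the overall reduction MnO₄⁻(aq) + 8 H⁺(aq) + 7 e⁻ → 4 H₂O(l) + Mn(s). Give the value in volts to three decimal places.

+0.741 V

Standard free energies of sequential steps add: ΔG°₃ = ΔG°₁ + ΔG°₂, so n₃E°₃ = n₁E°₁ + n₂E°₂.
E°₃ = (5×+1.51 + 2×-1.18) / 7 = (+5.190) / 7 = +0.741 V.
E° values themselves are not directly additive — weighting by electron count is essential.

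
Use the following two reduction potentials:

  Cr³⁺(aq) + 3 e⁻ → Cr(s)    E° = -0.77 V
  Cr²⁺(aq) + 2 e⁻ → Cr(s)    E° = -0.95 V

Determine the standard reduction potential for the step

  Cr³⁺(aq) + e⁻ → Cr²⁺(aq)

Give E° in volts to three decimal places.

-0.410 V

Sequential free energies add, so n₃E°₃ = n₁E°₁ + n₂E°₂.
With n₃ = 3, and the known step contributing 2×(-0.95) V, the unknown satisfies 1·E° = 3×(-0.77) − 2×(-0.95) = -0.410.
E° = -0.410 / 1 = -0.410 V.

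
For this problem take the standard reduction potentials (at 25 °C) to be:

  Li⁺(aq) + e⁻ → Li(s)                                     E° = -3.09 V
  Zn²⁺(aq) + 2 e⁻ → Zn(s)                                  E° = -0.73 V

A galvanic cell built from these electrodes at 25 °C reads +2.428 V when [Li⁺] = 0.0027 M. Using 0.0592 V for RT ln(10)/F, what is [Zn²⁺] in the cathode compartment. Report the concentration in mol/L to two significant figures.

Zn²⁺/Zn is the cathode, Li⁺/Li the anode: E°cell = +2.36 V, n = 2.
Overall reaction: Zn²⁺(aq) + 2 Li(s) → Zn(s) + 2 Li⁺(aq); Q = [Li⁺]^2/[Zn²⁺]^1.
From E = E° − (0.0592/n) log Q: log Q = (E° − E)·n/0.0592 = (+2.36 − (+2.428))·2/0.0592 = -2.2973.
So 1·log[Zn²⁺] = 2·log(0.0027) − log Q = -5.1373 − (-2.2973) = -2.8400; [Zn²⁺] = 10^(-2.8400) ≈ 0.0014 M.

0.0014 M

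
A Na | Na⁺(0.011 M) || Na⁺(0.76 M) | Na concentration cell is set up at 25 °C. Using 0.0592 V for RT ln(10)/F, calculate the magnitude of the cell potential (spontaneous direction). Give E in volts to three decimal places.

For a concentration cell E°cell = 0. The 0.76 M side is the cathode (reduction is favoured where [Na⁺] is higher).
With n = 1, E = −(0.0592/1) log([Na⁺]ₐₙ/[Na⁺]꜀ₐₜ) = −(0.0592/1) log(0.011/0.76) = −(0.0592/1)(-1.839) = +0.109 V.

+0.109 V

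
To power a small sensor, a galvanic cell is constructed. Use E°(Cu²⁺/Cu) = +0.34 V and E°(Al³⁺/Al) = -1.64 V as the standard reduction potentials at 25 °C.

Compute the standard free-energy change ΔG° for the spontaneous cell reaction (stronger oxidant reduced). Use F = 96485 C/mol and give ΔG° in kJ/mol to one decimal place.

-1146.2 kJ/mol

Cu²⁺/Cu (E° = +0.34 V) is the cathode; Al³⁺/Al (E° = -1.64 V) is the anode, so E°cell = +1.98 V.
Balancing electrons gives n = 6 (lcm of 2 and 3).
ΔG° = −nFE° = −(6)(96485)(+1.98) = -1,146,242 J = -1146.2 kJ/mol.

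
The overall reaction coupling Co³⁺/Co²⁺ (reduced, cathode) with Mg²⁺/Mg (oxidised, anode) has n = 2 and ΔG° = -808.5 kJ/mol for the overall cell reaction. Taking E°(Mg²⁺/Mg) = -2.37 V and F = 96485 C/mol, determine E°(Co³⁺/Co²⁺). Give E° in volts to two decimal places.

+1.82 V

E°cell = −ΔG°/(nF) = −(-808.5×10³)/((2)(96485)) = +4.190 V.
Since Co³⁺/Co²⁺ is the cathode and Mg²⁺/Mg the anode, E°cell = E°(Co³⁺/Co²⁺) − E°(Mg²⁺/Mg).
So E°(Co³⁺/Co²⁺) = E°cell + E°(Mg²⁺/Mg) = +4.190 + (-2.37) = +1.82 V.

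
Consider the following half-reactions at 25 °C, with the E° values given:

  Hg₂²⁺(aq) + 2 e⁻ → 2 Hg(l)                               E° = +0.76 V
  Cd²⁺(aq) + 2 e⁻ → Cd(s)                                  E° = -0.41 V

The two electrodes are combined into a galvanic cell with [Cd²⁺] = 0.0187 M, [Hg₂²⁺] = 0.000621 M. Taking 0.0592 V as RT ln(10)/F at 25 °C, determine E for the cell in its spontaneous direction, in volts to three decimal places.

+1.126 V

Hg₂²⁺/Hg is the cathode (higher E°), Cd²⁺/Cd the anode: E°cell = +0.76 − (-0.41) = +1.17 V, n = 2.
Overall: Hg₂²⁺(aq) + Cd(s) → 2 Hg(l) + Cd²⁺(aq)
Q = [Cd²⁺] / ([Hg₂²⁺]); log Q = 1.479.
E = E° − (0.0592/n) log Q = +1.17 − (0.0592/2)(1.479) = +1.126 V.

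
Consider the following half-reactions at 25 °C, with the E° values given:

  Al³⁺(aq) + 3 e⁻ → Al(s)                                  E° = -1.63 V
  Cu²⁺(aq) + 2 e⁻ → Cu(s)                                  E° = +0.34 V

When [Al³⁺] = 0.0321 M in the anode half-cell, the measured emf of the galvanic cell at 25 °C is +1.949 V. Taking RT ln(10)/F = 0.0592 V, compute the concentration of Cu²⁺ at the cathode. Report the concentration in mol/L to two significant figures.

Cu²⁺/Cu is the cathode, Al³⁺/Al the anode: E°cell = +1.97 V, n = 6.
Overall reaction: 3 Cu²⁺(aq) + 2 Al(s) → 3 Cu(s) + 2 Al³⁺(aq); Q = [Al³⁺]^2/[Cu²⁺]^3.
From E = E° − (0.0592/n) log Q: log Q = (E° − E)·n/0.0592 = (+1.97 − (+1.949))·6/0.0592 = 2.1284.
So 3·log[Cu²⁺] = 2·log(0.0321) − log Q = -2.9870 − (2.1284) = -5.1154; log[Cu²⁺] = -5.1154 / 3 = -1.7051; [Cu²⁺] = 10^(-1.7051) ≈ 0.020 M.

0.020 M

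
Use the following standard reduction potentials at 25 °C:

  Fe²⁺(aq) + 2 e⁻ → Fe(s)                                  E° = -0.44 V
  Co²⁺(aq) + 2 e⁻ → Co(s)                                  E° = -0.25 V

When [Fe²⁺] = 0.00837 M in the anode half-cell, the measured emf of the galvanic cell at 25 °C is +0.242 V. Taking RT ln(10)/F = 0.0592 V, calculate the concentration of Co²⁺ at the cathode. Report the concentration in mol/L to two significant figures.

Co²⁺/Co is the cathode, Fe²⁺/Fe the anode: E°cell = +0.19 V, n = 2.
Overall reaction: Co²⁺(aq) + Fe(s) → Co(s) + Fe²⁺(aq); Q = [Fe²⁺]^1/[Co²⁺]^1.
From E = E° − (0.0592/n) log Q: log Q = (E° − E)·n/0.0592 = (+0.19 − (+0.242))·2/0.0592 = -1.7568.
So 1·log[Co²⁺] = 1·log(0.00837) − log Q = -2.0773 − (-1.7568) = -0.3205; [Co²⁺] = 10^(-0.3205) ≈ 0.48 M.

0.48 M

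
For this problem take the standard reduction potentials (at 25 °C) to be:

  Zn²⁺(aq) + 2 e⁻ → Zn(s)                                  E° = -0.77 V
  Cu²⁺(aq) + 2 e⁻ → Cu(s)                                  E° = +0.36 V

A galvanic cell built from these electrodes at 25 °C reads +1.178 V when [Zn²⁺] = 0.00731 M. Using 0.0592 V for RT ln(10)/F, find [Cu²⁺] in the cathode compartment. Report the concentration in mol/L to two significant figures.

0.31 M

Cu²⁺/Cu is the cathode, Zn²⁺/Zn the anode: E°cell = +1.13 V, n = 2.
Overall reaction: Cu²⁺(aq) + Zn(s) → Cu(s) + Zn²⁺(aq); Q = [Zn²⁺]^1/[Cu²⁺]^1.
From E = E° − (0.0592/n) log Q: log Q = (E° − E)·n/0.0592 = (+1.13 − (+1.178))·2/0.0592 = -1.6216.
So 1·log[Cu²⁺] = 1·log(0.00731) − log Q = -2.1361 − (-1.6216) = -0.5145; [Cu²⁺] = 10^(-0.5145) ≈ 0.31 M.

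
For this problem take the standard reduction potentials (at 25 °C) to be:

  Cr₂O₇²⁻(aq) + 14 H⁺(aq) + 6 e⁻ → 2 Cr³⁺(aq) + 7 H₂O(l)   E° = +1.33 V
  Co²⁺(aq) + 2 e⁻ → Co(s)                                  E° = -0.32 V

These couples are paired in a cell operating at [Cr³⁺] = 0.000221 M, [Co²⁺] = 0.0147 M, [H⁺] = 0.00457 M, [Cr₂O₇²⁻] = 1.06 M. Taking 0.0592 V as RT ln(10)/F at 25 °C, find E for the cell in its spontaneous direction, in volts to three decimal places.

Cr₂O₇²⁻/Cr³⁺ is the cathode (higher E°), Co²⁺/Co the anode: E°cell = +1.33 − (-0.32) = +1.65 V, n = 6.
Overall: Cr₂O₇²⁻(aq) + 14 H⁺(aq) + 3 Co(s) → 2 Cr³⁺(aq) + 7 H₂O(l) + 3 Co²⁺(aq)
Q = [Cr³⁺]^2·[Co²⁺]^3 / ([Cr₂O₇²⁻]·[H⁺]^14); log Q = 19.927.
E = E° − (0.0592/n) log Q = +1.65 − (0.0592/6)(19.927) = +1.453 V.

+1.453 V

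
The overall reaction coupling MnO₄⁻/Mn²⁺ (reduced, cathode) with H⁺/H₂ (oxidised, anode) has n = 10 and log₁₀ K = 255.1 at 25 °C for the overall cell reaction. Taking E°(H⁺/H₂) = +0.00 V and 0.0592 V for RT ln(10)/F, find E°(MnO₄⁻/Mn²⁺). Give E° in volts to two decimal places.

E°cell = (0.0592/n)·log K = (0.0592/10)(255.1) = +1.510 V.
Since MnO₄⁻/Mn²⁺ is the cathode and H⁺/H₂ the anode, E°cell = E°(MnO₄⁻/Mn²⁺) − E°(H⁺/H₂).
So E°(MnO₄⁻/Mn²⁺) = E°cell + E°(H⁺/H₂) = +1.510 + (+0.00) = +1.51 V.

+1.51 V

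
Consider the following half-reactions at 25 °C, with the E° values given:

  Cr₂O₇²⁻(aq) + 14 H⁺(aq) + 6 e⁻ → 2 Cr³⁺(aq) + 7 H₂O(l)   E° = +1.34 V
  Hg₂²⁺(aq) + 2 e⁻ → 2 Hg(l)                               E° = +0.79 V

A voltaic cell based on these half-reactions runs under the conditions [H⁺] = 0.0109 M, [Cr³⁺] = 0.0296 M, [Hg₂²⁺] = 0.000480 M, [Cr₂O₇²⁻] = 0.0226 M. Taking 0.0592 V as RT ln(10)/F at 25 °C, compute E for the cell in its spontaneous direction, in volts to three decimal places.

+0.391 V

Cr₂O₇²⁻/Cr³⁺ is the cathode (higher E°), Hg₂²⁺/Hg the anode: E°cell = +1.34 − (+0.79) = +0.55 V, n = 6.
Overall: Cr₂O₇²⁻(aq) + 14 H⁺(aq) + 6 Hg(l) → 2 Cr³⁺(aq) + 7 H₂O(l) + 3 Hg₂²⁺(aq)
Q = [Cr³⁺]^2·[Hg₂²⁺]^3 / ([Cr₂O₇²⁻]·[H⁺]^14); log Q = 16.108.
E = E° − (0.0592/n) log Q = +0.55 − (0.0592/6)(16.108) = +0.391 V.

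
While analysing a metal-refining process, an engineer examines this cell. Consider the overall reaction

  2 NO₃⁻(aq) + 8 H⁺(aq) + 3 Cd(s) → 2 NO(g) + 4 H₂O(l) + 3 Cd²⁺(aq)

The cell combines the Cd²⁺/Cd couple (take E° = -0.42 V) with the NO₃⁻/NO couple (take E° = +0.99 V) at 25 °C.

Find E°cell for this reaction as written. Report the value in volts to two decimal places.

The NO₃⁻/NO couple has the higher reduction potential, so it is the cathode; Cd²⁺/Cd is oxidised at the anode.
E°cell = E°(cathode) − E°(anode) = (+0.99) − (-0.42) = +1.41 V.

+1.41 V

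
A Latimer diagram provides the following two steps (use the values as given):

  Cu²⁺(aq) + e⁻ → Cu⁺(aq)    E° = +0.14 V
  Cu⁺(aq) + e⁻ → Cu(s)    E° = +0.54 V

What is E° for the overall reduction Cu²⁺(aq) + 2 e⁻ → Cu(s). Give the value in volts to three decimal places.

Since ΔG° = −nFE° is additive over sequential reductions, n₃E°₃ = n₁E°₁ + n₂E°₂.
E°₃ = (1×+0.14 + 1×+0.54) / 2 = (+0.680) / 2 = +0.340 V.

+0.340 V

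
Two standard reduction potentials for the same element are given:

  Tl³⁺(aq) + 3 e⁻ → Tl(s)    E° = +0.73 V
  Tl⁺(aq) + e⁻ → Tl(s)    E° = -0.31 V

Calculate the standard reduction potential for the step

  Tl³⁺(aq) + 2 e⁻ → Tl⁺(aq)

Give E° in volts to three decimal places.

+1.250 V

Sequential free energies add, so n₃E°₃ = n₁E°₁ + n₂E°₂.
With n₃ = 3, and the known step contributing 1×(-0.31) V, the unknown satisfies 2·E° = 3×(+0.73) − 1×(-0.31) = +2.500.
E° = +2.500 / 2 = +1.250 V.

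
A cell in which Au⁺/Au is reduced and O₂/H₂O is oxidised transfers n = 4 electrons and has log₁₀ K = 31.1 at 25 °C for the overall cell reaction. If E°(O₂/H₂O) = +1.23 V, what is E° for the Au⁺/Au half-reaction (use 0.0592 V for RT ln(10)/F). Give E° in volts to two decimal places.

E°cell = (0.0592/n)·log K = (0.0592/4)(31.1) = +0.460 V.
Since Au⁺/Au is the cathode and O₂/H₂O the anode, E°cell = E°(Au⁺/Au) − E°(O₂/H₂O).
So E°(Au⁺/Au) = E°cell + E°(O₂/H₂O) = +0.460 + (+1.23) = +1.69 V.

+1.69 V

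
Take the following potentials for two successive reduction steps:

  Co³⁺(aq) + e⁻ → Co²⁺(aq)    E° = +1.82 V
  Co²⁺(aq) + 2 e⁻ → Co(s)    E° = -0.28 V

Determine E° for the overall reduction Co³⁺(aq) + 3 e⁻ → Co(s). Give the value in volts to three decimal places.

Adding the free-energy changes (−nFE°) of the two steps gives −n₃FE°₃ = −n₁FE°₁ − n₂FE°₂.
E°₃ = (1×+1.82 + 2×-0.28) / 3 = (+1.260) / 3 = +0.420 V.
E° values themselves are not directly additive — weighting by electron count is essential.

+0.420 V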